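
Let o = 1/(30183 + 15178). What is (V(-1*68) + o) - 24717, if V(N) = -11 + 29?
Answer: -1120371338/45361 ≈ -24699.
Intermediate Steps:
V(N) = 18
o = 1/45361 ≈ 2.2045e-5
(V(-1*68) + o) - 24717 = (18 + 1/45361) - 24717 = 816499/45361 - 24717 = -1120371338/45361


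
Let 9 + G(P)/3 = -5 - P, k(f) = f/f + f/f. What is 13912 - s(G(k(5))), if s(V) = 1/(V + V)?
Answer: 1335553/96 ≈ 13912.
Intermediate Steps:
k(f) = 2 (k(f) = 1 + 1 = 2)
G(P) = -42 - 3*P (G(P) = -27 + 3*(-5 - P) = -27 + (-15 - 3*P) = -42 - 3*P)
s(V) = 1/(2*V)
13912 - s(G(k(5))) = 13912 - 1/(2*(-42 - 3*2)) = 13912 - 1/(2*(-42 - 6)) = 13912 - 1/(2*(-48)) = 13912 - (-1)/(2*48) = 13912 - 1*(-1/96) = 13912 + 1/96 = 1335553/96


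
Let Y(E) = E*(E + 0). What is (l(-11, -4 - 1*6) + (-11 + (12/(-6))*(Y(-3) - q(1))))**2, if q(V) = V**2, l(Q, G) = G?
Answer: 1369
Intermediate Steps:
Y(E) = E**2 (Y(E) = E*E = E**2)
(l(-11, -4 - 1*6) + (-11 + (12/(-6))*(Y(-3) - q(1))))**2 = ((-4 - 1*6) + (-11 + (12/(-6))*((-3)**2 - 1*1**2)))**2 = ((-4 - 6) + (-11 + (12*(-1/6))*(9 - 1*1)))**2 = (-10 + (-11 - 2*(9 - 1)))**2 = (-10 + (-11 - 2*8))**2 = (-10 + (-11 - 16))**2 = (-10 - 27)**2 = (-37)**2 = 1369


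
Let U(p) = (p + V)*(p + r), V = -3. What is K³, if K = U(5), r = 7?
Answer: 13824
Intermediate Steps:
U(p) = (-3 + p)*(7 + p) (U(p) = (p - 3)*(p + 7) = (-3 + p)*(7 + p))
K = 24 (K = -21 + 5² + 4*5 = -21 + 25 + 20 = 24)
K³ = 24³ = 13824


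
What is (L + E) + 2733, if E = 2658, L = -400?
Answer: 4991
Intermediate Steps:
(L + E) + 2733 = (-400 + 2658) + 2733 = 2258 + 2733 = 4991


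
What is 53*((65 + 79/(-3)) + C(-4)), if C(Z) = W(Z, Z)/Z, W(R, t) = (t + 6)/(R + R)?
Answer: 98527/48 ≈ 2052.6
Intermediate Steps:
W(R, t) = (6 + t)/(2*R) (W(R, t) = (6 + t)/((2*R)) = (6 + t)*(1/(2*R)) = (6 + t)/(2*R))
C(Z) = (6 + Z)/(2*Z**2) (C(Z) = ((6 + Z)/(2*Z))/Z = (6 + Z)/(2*Z**2))
53*((65 + 79/(-3)) + C(-4)) = 53*((65 + 79/(-3)) + (1/2)*(6 - 4)/(-4)**2) = 53*((65 + 79*(-1/3)) + (1/2)*(1/16)*2) = 53*((65 - 79/3) + 1/16) = 53*(116/3 + 1/16) = 53*(1859/48) = 98527/48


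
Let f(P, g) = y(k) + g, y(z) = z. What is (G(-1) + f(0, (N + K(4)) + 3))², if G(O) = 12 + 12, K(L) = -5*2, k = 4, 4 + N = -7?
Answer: 100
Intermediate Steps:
N = -11 (N = -4 - 7 = -11)
K(L) = -10
G(O) = 24
f(P, g) = 4 + g
(G(-1) + f(0, (N + K(4)) + 3))² = (24 + (4 + ((-11 - 10) + 3)))² = (24 + (4 + (-21 + 3)))² = (24 + (4 - 18))² = (24 - 14)² = 10² = 100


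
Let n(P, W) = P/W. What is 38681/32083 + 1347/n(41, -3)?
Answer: -128061482/1315403 ≈ -97.355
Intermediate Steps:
38681/32083 + 1347/n(41, -3) = 38681/32083 + 1347/((41/(-3))) = 38681*(1/32083) + 1347/((41*(-⅓))) = 38681/32083 + 1347/(-41/3) = 38681/32083 + 1347*(-3/41) = 38681/32083 - 4041/41 = -128061482/1315403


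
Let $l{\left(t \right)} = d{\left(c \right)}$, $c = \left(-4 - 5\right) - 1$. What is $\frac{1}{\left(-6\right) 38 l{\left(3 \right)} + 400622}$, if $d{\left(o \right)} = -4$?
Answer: $\frac{1}{401534} \approx 2.4904 \cdot 10^{-6}$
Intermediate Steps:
$c = -10$ ($c = \left(-4 - 5\right) - 1 = -9 - 1 = -10$)
$l{\left(t \right)} = -4$
$\frac{1}{\left(-6\right) 38 l{\left(3 \right)} + 400622} = \frac{1}{\left(-6\right) 38 \left(-4\right) + 400622} = \frac{1}{\left(-228\right) \left(-4\right) + 400622} = \frac{1}{912 + 400622} = \frac{1}{401534}$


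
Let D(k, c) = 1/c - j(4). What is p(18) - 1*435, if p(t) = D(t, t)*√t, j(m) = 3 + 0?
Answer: -435 - 53*√2/6 ≈ -447.49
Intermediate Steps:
j(m) = 3
D(k, c) = -3 + 1/c (D(k, c) = 1/c - 1*3 = 1/c - 3 = -3 + 1/c)
p(t) = √t*(-3 + 1/t) (p(t) = (-3 + 1/t)*√t = √t*(-3 + 1/t))
p(18) - 1*435 = (1 - 3*18)/√18 - 1*435 = (√2/6)*(1 - 54) - 435 = (√2/6)*(-53) - 435 = -53*√2/6 - 435 = -435 - 53*√2/6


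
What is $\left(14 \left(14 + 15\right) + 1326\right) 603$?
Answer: $1044396$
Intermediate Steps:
$\left(14 \left(14 + 15\right) + 1326\right) 603 = \left(14 \cdot 29 + 1326\right) 603 = \left(406 + 1326\right) 603 = 1732 \cdot 603 = 1044396$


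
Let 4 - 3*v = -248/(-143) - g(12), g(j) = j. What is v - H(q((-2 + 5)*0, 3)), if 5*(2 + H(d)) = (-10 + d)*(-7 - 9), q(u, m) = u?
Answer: -3610/143 ≈ -25.245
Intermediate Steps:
H(d) = 30 - 16*d/5 (H(d) = -2 + ((-10 + d)*(-7 - 9))/5 = -2 + ((-10 + d)*(-16))/5 = -2 + (160 - 16*d)/5 = -2 + (32 - 16*d/5) = 30 - 16*d/5)
v = 680/143 (v = 4/3 - (-248/(-143) - 1*12)/3 = 4/3 - (-248*(-1/143) - 12)/3 = 4/3 - (248/143 - 12)/3 = 4/3 - 1/3*(-1468/143) = 4/3 + 1468/429 = 680/143 ≈ 4.7552)
v - H(q((-2 + 5)*0, 3)) = 680/143 - (30 - 16*(-2 + 5)*0/5) = 680/143 - (30 - 48*0/5) = 680/143 - (30 - 16/5*0) = 680/143 - (30 + 0) = 680/143 - 1*30 = 680/143 - 30 = -3610/143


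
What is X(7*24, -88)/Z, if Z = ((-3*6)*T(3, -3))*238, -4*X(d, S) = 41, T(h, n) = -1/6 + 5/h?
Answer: 41/25704 ≈ 0.0015951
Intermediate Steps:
T(h, n) = -⅙ + 5/h (T(h, n) = -1*⅙ + 5/h = -⅙ + 5/h)
X(d, S) = -41/4 (X(d, S) = -¼*41 = -41/4)
Z = -6426 (Z = ((-3*6)*((⅙)*(30 - 1*3)/3))*238 = -3*(30 - 3)/3*238 = -3*27/3*238 = -18*3/2*238 = -27*238 = -6426)
X(7*24, -88)/Z = -41/4/(-6426) = -41/4*(-1/6426) = 41/25704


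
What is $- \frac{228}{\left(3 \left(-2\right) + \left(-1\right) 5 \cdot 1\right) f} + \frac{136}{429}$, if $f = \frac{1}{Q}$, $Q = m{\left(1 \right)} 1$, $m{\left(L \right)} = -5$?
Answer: $- \frac{44324}{429} \approx -103.32$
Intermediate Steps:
$Q = -5$ ($Q = \left(-5\right) 1 = -5$)
$f = - \frac{1}{5}$ ($f = \frac{1}{-5} = - \frac{1}{5} \approx -0.2$)
$- \frac{228}{\left(3 \left(-2\right) + \left(-1\right) 5 \cdot 1\right) f} + \frac{136}{429} = - \frac{228}{\left(3 \left(-2\right) + \left(-1\right) 5 \cdot 1\right) \left(- \frac{1}{5}\right)} + \frac{136}{429} = - \frac{228}{\left(-6 - 5\right) \left(- \frac{1}{5}\right)} + 136 \cdot \frac{1}{429} = - \frac{228}{\left(-6 - 5\right) \left(- \frac{1}{5}\right)} + \frac{136}{429} = - \frac{228}{\left(-11\right) \left(- \frac{1}{5}\right)} + \frac{136}{429} = - \frac{228}{\frac{11}{5}} + \frac{136}{429} = \left(-228\right) \frac{5}{11} + \frac{136}{429} = - \frac{1140}{11} + \frac{136}{429} = - \frac{44324}{429}$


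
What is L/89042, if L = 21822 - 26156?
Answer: -2167/44521 ≈ -0.048674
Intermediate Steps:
L = -4334
L/89042 = -4334/89042 = -4334*1/89042 = -2167/44521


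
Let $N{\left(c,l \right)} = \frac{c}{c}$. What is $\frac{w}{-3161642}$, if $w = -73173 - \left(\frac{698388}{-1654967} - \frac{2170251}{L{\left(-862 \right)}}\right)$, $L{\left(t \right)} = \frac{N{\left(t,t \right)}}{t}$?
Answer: $\frac{3096161142351957}{5232413175814} \approx 591.73$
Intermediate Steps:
$N{\left(c,l \right)} = 1$
$L{\left(t \right)} = \frac{1}{t}$ ($L{\left(t \right)} = 1 \frac{1}{t} = \frac{1}{t}$)
$w = - \frac{3096161142351957}{1654967}$ ($w = -73173 - \left(\frac{698388}{-1654967} - \frac{2170251}{\frac{1}{-862}}\right) = -73173 - \left(698388 \left(- \frac{1}{1654967}\right) - \frac{2170251}{- \frac{1}{862}}\right) = -73173 - \left(- \frac{698388}{1654967} - -1870756362\right) = -73173 - \left(- \frac{698388}{1654967} + 1870756362\right) = -73173 - \frac{3096040043451666}{1654967} = - \frac{3096161142351957}{1654967} \approx -1.8708 \cdot 10^{9}$)
$\frac{w}{-3161642} = - \frac{3096161142351957}{1654967 \left(-3161642\right)} = \left(- \frac{3096161142351957}{1654967}\right) \left(- \frac{1}{3161642}\right) = \frac{3096161142351957}{5232413175814}$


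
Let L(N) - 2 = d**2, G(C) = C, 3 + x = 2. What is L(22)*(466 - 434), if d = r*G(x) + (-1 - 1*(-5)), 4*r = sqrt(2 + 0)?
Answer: 580 - 64*sqrt(2) ≈ 489.49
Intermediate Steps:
x = -1 (x = -3 + 2 = -1)
r = sqrt(2)/4 (r = sqrt(2 + 0)/4 = sqrt(2)/4 ≈ 0.35355)
d = 4 - sqrt(2)/4 (d = (sqrt(2)/4)*(-1) + (-1 - 1*(-5)) = -sqrt(2)/4 + (-1 + 5) = -sqrt(2)/4 + 4 = 4 - sqrt(2)/4 ≈ 3.6464)
L(N) = 2 + (4 - sqrt(2)/4)**2
L(22)*(466 - 434) = (145/8 - 2*sqrt(2))*(466 - 434) = (145/8 - 2*sqrt(2))*32 = 580 - 64*sqrt(2)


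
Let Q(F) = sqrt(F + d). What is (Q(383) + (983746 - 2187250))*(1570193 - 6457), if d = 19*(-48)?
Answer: -1881962530944 + 35965928*I ≈ -1.882e+12 + 3.5966e+7*I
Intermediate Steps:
d = -912
Q(F) = sqrt(-912 + F) (Q(F) = sqrt(F - 912) = sqrt(-912 + F))
(Q(383) + (983746 - 2187250))*(1570193 - 6457) = (sqrt(-912 + 383) + (983746 - 2187250))*(1570193 - 6457) = (sqrt(-529) - 1203504)*1563736 = (23*I - 1203504)*1563736 = (-1203504 + 23*I)*1563736 = -1881962530944 + 35965928*I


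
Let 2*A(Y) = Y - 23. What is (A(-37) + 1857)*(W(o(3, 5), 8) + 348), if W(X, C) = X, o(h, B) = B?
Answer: 644931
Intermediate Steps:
A(Y) = -23/2 + Y/2 (A(Y) = (Y - 23)/2 = (-23 + Y)/2 = -23/2 + Y/2)
(A(-37) + 1857)*(W(o(3, 5), 8) + 348) = ((-23/2 + (½)*(-37)) + 1857)*(5 + 348) = ((-23/2 - 37/2) + 1857)*353 = (-30 + 1857)*353 = 1827*353 = 644931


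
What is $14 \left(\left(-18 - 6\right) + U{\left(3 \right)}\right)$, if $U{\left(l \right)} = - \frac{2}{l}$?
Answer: $- \frac{1036}{3} \approx -345.33$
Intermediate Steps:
$14 \left(\left(-18 - 6\right) + U{\left(3 \right)}\right) = 14 \left(\left(-18 - 6\right) - \frac{2}{3}\right) = 14 \left(-24 - \frac{2}{3}\right) = 14 \left(- \frac{74}{3}\right) = - \frac{1036}{3}$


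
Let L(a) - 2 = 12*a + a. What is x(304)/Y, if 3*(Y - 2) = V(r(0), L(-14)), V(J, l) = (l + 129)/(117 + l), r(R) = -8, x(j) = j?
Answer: 19152/143 ≈ 133.93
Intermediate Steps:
L(a) = 2 + 13*a (L(a) = 2 + (12*a + a) = 2 + 13*a)
V(J, l) = (129 + l)/(117 + l)
Y = 143/63 (Y = 2 + ((129 + (2 + 13*(-14)))/(117 + (2 + 13*(-14))))/3 = 2 + ((129 + (2 - 182))/(117 + (2 - 182)))/3 = 2 + ((129 - 180)/(117 - 180))/3 = 2 + (-51/(-63))/3 = 2 + (-1/63*(-51))/3 = 2 + (⅓)*(17/21) = 2 + 17/63 = 143/63 ≈ 2.2698)
x(304)/Y = 304/(143/63) = 304*(63/143) = 19152/143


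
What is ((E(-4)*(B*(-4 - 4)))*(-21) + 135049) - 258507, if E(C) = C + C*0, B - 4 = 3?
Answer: -128162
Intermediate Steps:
B = 7 (B = 4 + 3 = 7)
E(C) = C (E(C) = C + 0 = C)
((E(-4)*(B*(-4 - 4)))*(-21) + 135049) - 258507 = (-28*(-4 - 4)*(-21) + 135049) - 258507 = (-28*(-8)*(-21) + 135049) - 258507 = (-4*(-56)*(-21) + 135049) - 258507 = (224*(-21) + 135049) - 258507 = (-4704 + 135049) - 258507 = 130345 - 258507 = -128162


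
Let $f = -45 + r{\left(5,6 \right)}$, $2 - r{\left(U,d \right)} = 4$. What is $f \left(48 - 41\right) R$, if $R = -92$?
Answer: $30268$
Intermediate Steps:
$r{\left(U,d \right)} = -2$ ($r{\left(U,d \right)} = 2 - 4 = -2$)
$f = -47$ ($f = -45 - 2 = -47$)
$f \left(48 - 41\right) R = - 47 \left(48 - 41\right) \left(-92\right) = \left(-47\right) 7 \left(-92\right) = \left(-329\right) \left(-92\right) = 30268$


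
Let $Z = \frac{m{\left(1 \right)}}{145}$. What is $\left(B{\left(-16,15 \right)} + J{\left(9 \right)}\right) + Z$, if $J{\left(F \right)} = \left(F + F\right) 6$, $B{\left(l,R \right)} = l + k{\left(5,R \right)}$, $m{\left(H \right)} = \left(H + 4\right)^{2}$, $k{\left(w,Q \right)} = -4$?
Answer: $\frac{2557}{29} \approx 88.172$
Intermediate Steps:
$m{\left(H \right)} = \left(4 + H\right)^{2}$
$B{\left(l,R \right)} = -4 + l$ ($B{\left(l,R \right)} = l - 4 = -4 + l$)
$Z = \frac{5}{29}$ ($Z = \frac{\left(4 + 1\right)^{2}}{145} = 5^{2} \cdot \frac{1}{145} = 25 \cdot \frac{1}{145} = \frac{5}{29} \approx 0.17241$)
$J{\left(F \right)} = 12 F$ ($J{\left(F \right)} = 2 F 6 = 12 F$)
$\left(B{\left(-16,15 \right)} + J{\left(9 \right)}\right) + Z = \left(\left(-4 - 16\right) + 12 \cdot 9\right) + \frac{5}{29} = \left(-20 + 108\right) + \frac{5}{29} = 88 + \frac{5}{29} = \frac{2557}{29}$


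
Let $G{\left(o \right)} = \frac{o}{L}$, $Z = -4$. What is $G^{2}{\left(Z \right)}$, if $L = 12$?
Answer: $\frac{1}{9} \approx 0.11111$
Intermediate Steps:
$G{\left(o \right)} = \frac{o}{12}$
$G^{2}{\left(Z \right)} = \left(\frac{1}{12} \left(-4\right)\right)^{2} = \left(- \frac{1}{3}\right)^{2} = \frac{1}{9}$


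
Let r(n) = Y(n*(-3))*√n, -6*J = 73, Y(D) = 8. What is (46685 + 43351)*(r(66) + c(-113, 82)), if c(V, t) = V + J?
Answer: -11269506 + 720288*√66 ≈ -5.4179e+6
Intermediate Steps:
J = -73/6 (J = -⅙*73 = -73/6 ≈ -12.167)
c(V, t) = -73/6 + V (c(V, t) = V - 73/6 = -73/6 + V)
r(n) = 8*√n
(46685 + 43351)*(r(66) + c(-113, 82)) = (46685 + 43351)*(8*√66 + (-73/6 - 113)) = 90036*(8*√66 - 751/6) = 90036*(-751/6 + 8*√66) = -11269506 + 720288*√66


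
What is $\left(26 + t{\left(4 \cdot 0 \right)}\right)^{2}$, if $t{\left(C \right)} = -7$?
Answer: $361$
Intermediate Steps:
$\left(26 + t{\left(4 \cdot 0 \right)}\right)^{2} = \left(26 - 7\right)^{2} = 19^{2} = 361$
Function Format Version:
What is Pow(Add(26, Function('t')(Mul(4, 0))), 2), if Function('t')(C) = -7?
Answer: 361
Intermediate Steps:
Pow(Add(26, Function('t')(Mul(4, 0))), 2) = Pow(Add(26, -7), 2) = Pow(19, 2) = 361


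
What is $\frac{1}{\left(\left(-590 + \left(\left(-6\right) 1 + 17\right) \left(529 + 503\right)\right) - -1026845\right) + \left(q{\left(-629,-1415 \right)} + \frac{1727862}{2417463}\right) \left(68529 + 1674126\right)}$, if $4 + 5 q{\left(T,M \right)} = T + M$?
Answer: $- \frac{268607}{191116118674477} \approx -1.4055 \cdot 10^{-9}$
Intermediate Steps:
$q{\left(T,M \right)} = - \frac{4}{5} + \frac{M}{5} + \frac{T}{5}$ ($q{\left(T,M \right)} = - \frac{4}{5} + \frac{T + M}{5} = - \frac{4}{5} + \frac{M + T}{5} = - \frac{4}{5} + \left(\frac{M}{5} + \frac{T}{5}\right) = - \frac{4}{5} + \frac{M}{5} + \frac{T}{5}$)
$\frac{1}{\left(\left(-590 + \left(\left(-6\right) 1 + 17\right) \left(529 + 503\right)\right) - -1026845\right) + \left(q{\left(-629,-1415 \right)} + \frac{1727862}{2417463}\right) \left(68529 + 1674126\right)} = \frac{1}{\left(\left(-590 + \left(\left(-6\right) 1 + 17\right) \left(529 + 503\right)\right) - -1026845\right) + \left(\left(- \frac{4}{5} + \frac{1}{5} \left(-1415\right) + \frac{1}{5} \left(-629\right)\right) + \frac{1727862}{2417463}\right) \left(68529 + 1674126\right)} = \frac{1}{\left(\left(-590 + \left(-6 + 17\right) 1032\right) + 1026845\right) + \left(\left(- \frac{4}{5} - 283 - \frac{629}{5}\right) + 1727862 \cdot \frac{1}{2417463}\right) 1742655} = \frac{1}{\left(\left(-590 + 11 \cdot 1032\right) + 1026845\right) + \left(- \frac{2048}{5} + \frac{575954}{805821}\right) 1742655} = \frac{1}{\left(\left(-590 + 11352\right) + 1026845\right) - \frac{191394827177926}{268607}} = \frac{1}{\left(10762 + 1026845\right) - \frac{191394827177926}{268607}} = \frac{1}{1037607 - \frac{191394827177926}{268607}} = \frac{1}{- \frac{191116118674477}{268607}} = - \frac{268607}{191116118674477}$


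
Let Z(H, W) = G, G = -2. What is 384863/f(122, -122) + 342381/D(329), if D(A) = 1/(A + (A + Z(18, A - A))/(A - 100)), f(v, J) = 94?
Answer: 2435372971379/21526 ≈ 1.1314e+8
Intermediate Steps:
Z(H, W) = -2
D(A) = 1/(A + (-2 + A)/(-100 + A)) (D(A) = 1/(A + (A - 2)/(A - 100)) = 1/(A + (-2 + A)/(-100 + A)))
384863/f(122, -122) + 342381/D(329) = 384863/94 + 342381/(((100 - 1*329)/(2 - 1*329² + 99*329))) = 384863*(1/94) + 342381/(((100 - 329)/(2 - 1*108241 + 32571))) = 384863/94 + 342381/((-229/(2 - 108241 + 32571))) = 384863/94 + 342381/((-229/(-75668))) = 384863/94 + 342381/((-1/75668*(-229))) = 384863/94 + 342381/(229/75668) = 384863/94 + 342381*(75668/229) = 384863/94 + 25907285508/229 = 2435372971379/21526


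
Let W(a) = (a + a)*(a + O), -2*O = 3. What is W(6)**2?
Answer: 2916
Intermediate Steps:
O = -3/2 (O = -1/2*3 = -3/2 ≈ -1.5000)
W(a) = 2*a*(-3/2 + a) (W(a) = (a + a)*(a - 3/2) = (2*a)*(-3/2 + a) = 2*a*(-3/2 + a))
W(6)**2 = (6*(-3 + 2*6))**2 = (6*(-3 + 12))**2 = (6*9)**2 = 54**2 = 2916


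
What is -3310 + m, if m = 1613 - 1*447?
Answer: -2144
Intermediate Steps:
m = 1166 (m = 1613 - 447 = 1166)
-3310 + m = -3310 + 1166 = -2144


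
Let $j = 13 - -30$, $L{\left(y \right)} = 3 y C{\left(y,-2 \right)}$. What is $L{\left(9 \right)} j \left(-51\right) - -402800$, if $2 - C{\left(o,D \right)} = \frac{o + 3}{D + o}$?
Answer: $\frac{2701178}{7} \approx 3.8588 \cdot 10^{5}$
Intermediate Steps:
$C{\left(o,D \right)} = 2 - \frac{3 + o}{D + o}$ ($C{\left(o,D \right)} = 2 - \frac{o + 3}{D + o} = 2 - \frac{3 + o}{D + o}$)
$L{\left(y \right)} = \frac{3 y \left(-7 + y\right)}{-2 + y}$ ($L{\left(y \right)} = 3 y \frac{-3 + y + 2 \left(-2\right)}{-2 + y} = 3 y \frac{-3 + y - 4}{-2 + y} = 3 y \frac{-7 + y}{-2 + y} = \frac{3 y \left(-7 + y\right)}{-2 + y}$)
$j = 43$ ($j = 13 + 30 = 43$)
$L{\left(9 \right)} j \left(-51\right) - -402800 = 3 \cdot 9 \frac{1}{-2 + 9} \left(-7 + 9\right) 43 \left(-51\right) - -402800 = 3 \cdot 9 \cdot \frac{1}{7} \cdot 2 \cdot 43 \left(-51\right) + 402800 = \frac{54}{7} \cdot 43 \left(-51\right) + 402800 = \frac{2322}{7} \left(-51\right) + 402800 = - \frac{118422}{7} + 402800 = \frac{2701178}{7}$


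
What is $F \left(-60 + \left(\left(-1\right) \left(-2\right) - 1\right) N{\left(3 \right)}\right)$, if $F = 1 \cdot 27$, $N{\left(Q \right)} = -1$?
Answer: $-1647$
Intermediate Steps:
$F = 27$
$F \left(-60 + \left(\left(-1\right) \left(-2\right) - 1\right) N{\left(3 \right)}\right) = 27 \left(-60 + \left(\left(-1\right) \left(-2\right) - 1\right) \left(-1\right)\right) = 27 \left(-60 + \left(2 - 1\right) \left(-1\right)\right) = 27 \left(-60 + 1 \left(-1\right)\right) = 27 \left(-60 - 1\right) = 27 \left(-61\right) = -1647$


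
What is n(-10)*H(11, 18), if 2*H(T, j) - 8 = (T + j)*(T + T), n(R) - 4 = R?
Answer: -1938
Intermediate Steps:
n(R) = 4 + R
H(T, j) = 4 + T*(T + j) (H(T, j) = 4 + ((T + j)*(T + T))/2 = 4 + ((T + j)*(2*T))/2 = 4 + (2*T*(T + j))/2 = 4 + T*(T + j))
n(-10)*H(11, 18) = (4 - 10)*(4 + 11² + 11*18) = -6*(4 + 121 + 198) = -6*323 = -1938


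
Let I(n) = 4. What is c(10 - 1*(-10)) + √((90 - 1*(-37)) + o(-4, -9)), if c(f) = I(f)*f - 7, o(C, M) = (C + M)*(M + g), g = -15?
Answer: 73 + √439 ≈ 93.952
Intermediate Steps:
o(C, M) = (-15 + M)*(C + M) (o(C, M) = (C + M)*(M - 15) = (C + M)*(-15 + M) = (-15 + M)*(C + M))
c(f) = -7 + 4*f (c(f) = 4*f - 7 = -7 + 4*f)
c(10 - 1*(-10)) + √((90 - 1*(-37)) + o(-4, -9)) = (-7 + 4*(10 - 1*(-10))) + √((90 - 1*(-37)) + ((-9)² - 15*(-4) - 15*(-9) - 4*(-9))) = (-7 + 4*(10 + 10)) + √((90 + 37) + (81 + 60 + 135 + 36)) = (-7 + 4*20) + √(127 + 312) = (-7 + 80) + √439 = 73 + √439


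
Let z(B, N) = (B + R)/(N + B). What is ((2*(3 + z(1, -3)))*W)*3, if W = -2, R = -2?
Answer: -42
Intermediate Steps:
z(B, N) = (-2 + B)/(B + N) (z(B, N) = (B - 2)/(N + B) = (-2 + B)/(B + N))
((2*(3 + z(1, -3)))*W)*3 = ((2*(3 + (-2 + 1)/(1 - 3)))*(-2))*3 = ((2*(3 - 1/(-2)))*(-2))*3 = ((2*(3 - ½*(-1)))*(-2))*3 = ((2*(3 + ½))*(-2))*3 = ((2*(7/2))*(-2))*3 = (7*(-2))*3 = -14*3 = -42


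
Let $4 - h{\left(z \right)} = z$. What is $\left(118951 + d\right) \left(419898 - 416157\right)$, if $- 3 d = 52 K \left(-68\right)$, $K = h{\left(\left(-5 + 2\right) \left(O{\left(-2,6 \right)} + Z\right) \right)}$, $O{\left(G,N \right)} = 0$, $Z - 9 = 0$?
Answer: $581686843$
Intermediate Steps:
$Z = 9$ ($Z = 9 + 0 = 9$)
$h{\left(z \right)} = 4 - z$
$K = 31$ ($K = 4 - \left(-5 + 2\right) \left(0 + 9\right) = 4 - \left(-3\right) 9 = 4 - -27 = 4 + 27 = 31$)
$d = \frac{109616}{3}$ ($d = - \frac{52 \cdot 31 \left(-68\right)}{3} = - \frac{1612 \left(-68\right)}{3} = \left(- \frac{1}{3}\right) \left(-109616\right) = \frac{109616}{3} \approx 36539.0$)
$\left(118951 + d\right) \left(419898 - 416157\right) = \left(118951 + \frac{109616}{3}\right) \left(419898 - 416157\right) = \frac{466469}{3} \cdot 3741 = 581686843$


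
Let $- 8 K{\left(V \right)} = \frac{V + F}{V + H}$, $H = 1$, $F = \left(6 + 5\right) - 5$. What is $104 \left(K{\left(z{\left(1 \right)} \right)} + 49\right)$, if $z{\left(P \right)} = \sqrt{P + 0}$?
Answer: $\frac{10101}{2} \approx 5050.5$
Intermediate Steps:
$z{\left(P \right)} = \sqrt{P}$
$F = 6$ ($F = 11 - 5 = 6$)
$K{\left(V \right)} = - \frac{6 + V}{8 \left(1 + V\right)}$ ($K{\left(V \right)} = - \frac{\left(V + 6\right) \frac{1}{V + 1}}{8} = - \frac{\left(6 + V\right) \frac{1}{1 + V}}{8} = - \frac{\frac{1}{1 + V} \left(6 + V\right)}{8} = - \frac{6 + V}{8 \left(1 + V\right)}$)
$104 \left(K{\left(z{\left(1 \right)} \right)} + 49\right) = 104 \left(\frac{-6 - \sqrt{1}}{8 \left(1 + \sqrt{1}\right)} + 49\right) = 104 \left(\frac{-6 - 1}{8 \left(1 + 1\right)} + 49\right) = 104 \left(\frac{-6 - 1}{8 \cdot 2} + 49\right) = 104 \left(\frac{1}{8} \cdot \frac{1}{2} \left(-7\right) + 49\right) = 104 \left(- \frac{7}{16} + 49\right) = 104 \cdot \frac{777}{16} = \frac{10101}{2}$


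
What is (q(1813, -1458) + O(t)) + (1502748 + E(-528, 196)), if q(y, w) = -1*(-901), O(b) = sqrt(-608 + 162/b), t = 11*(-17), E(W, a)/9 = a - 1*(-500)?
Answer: 1509913 + I*sqrt(21291446)/187 ≈ 1.5099e+6 + 24.675*I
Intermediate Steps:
E(W, a) = 4500 + 9*a (E(W, a) = 9*(a - 1*(-500)) = 9*(a + 500) = 9*(500 + a) = 4500 + 9*a)
t = -187
q(y, w) = 901
(q(1813, -1458) + O(t)) + (1502748 + E(-528, 196)) = (901 + sqrt(-608 + 162/(-187))) + (1502748 + (4500 + 9*196)) = (901 + sqrt(-608 + 162*(-1/187))) + (1502748 + (4500 + 1764)) = (901 + sqrt(-608 - 162/187)) + (1502748 + 6264) = (901 + sqrt(-113858/187)) + 1509012 = (901 + I*sqrt(21291446)/187) + 1509012 = 1509913 + I*sqrt(21291446)/187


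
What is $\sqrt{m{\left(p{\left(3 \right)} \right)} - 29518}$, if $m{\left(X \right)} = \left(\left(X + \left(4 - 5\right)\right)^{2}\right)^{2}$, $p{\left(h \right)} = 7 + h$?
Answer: $i \sqrt{22957} \approx 151.52 i$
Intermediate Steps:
$m{\left(X \right)} = \left(-1 + X\right)^{4}$ ($m{\left(X \right)} = \left(\left(X + \left(4 - 5\right)\right)^{2}\right)^{2} = \left(\left(X - 1\right)^{2}\right)^{2} = \left(\left(-1 + X\right)^{2}\right)^{2} = \left(-1 + X\right)^{4}$)
$\sqrt{m{\left(p{\left(3 \right)} \right)} - 29518} = \sqrt{\left(-1 + \left(7 + 3\right)\right)^{4} - 29518} = \sqrt{\left(-1 + 10\right)^{4} - 29518} = \sqrt{9^{4} - 29518} = \sqrt{6561 - 29518} = \sqrt{-22957} = i \sqrt{22957}$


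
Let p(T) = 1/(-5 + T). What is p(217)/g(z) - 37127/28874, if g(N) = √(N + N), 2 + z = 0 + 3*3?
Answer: -37127/28874 + √14/2968 ≈ -1.2846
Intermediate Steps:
z = 7 (z = -2 + (0 + 3*3) = -2 + (0 + 9) = -2 + 9 = 7)
g(N) = √2*√N (g(N) = √(2*N) = √2*√N)
p(217)/g(z) - 37127/28874 = 1/((-5 + 217)*((√2*√7))) - 37127/28874 = 1/(212*(√14)) - 37127*1/28874 = (√14/14)/212 - 37127/28874 = √14/2968 - 37127/28874 = -37127/28874 + √14/2968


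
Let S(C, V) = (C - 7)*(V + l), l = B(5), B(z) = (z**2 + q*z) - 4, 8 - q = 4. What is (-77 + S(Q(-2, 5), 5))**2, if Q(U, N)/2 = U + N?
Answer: 15129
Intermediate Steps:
q = 4 (q = 8 - 1*4 = 8 - 4 = 4)
B(z) = -4 + z**2 + 4*z (B(z) = (z**2 + 4*z) - 4 = -4 + z**2 + 4*z)
Q(U, N) = 2*N + 2*U (Q(U, N) = 2*(U + N) = 2*(N + U) = 2*N + 2*U)
l = 41 (l = -4 + 5**2 + 4*5 = -4 + 25 + 20 = 41)
S(C, V) = (-7 + C)*(41 + V) (S(C, V) = (C - 7)*(V + 41) = (-7 + C)*(41 + V))
(-77 + S(Q(-2, 5), 5))**2 = (-77 + (-287 - 7*5 + 41*(2*5 + 2*(-2)) + (2*5 + 2*(-2))*5))**2 = (-77 + (-287 - 35 + 41*(10 - 4) + (10 - 4)*5))**2 = (-77 + (-287 - 35 + 41*6 + 6*5))**2 = (-77 + (-287 - 35 + 246 + 30))**2 = (-77 - 46)**2 = (-123)**2 = 15129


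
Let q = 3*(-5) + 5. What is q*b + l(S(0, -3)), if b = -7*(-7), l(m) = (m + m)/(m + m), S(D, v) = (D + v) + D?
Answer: -489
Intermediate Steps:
S(D, v) = v + 2*D
l(m) = 1 (l(m) = (2*m)/((2*m)) = (2*m)*(1/(2*m)) = 1)
q = -10 (q = -15 + 5 = -10)
b = 49
q*b + l(S(0, -3)) = -10*49 + 1 = -490 + 1 = -489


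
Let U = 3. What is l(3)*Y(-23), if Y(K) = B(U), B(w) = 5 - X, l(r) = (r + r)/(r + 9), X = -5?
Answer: 5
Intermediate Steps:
l(r) = 2*r/(9 + r) (l(r) = (2*r)/(9 + r) = 2*r/(9 + r))
B(w) = 10 (B(w) = 5 - 1*(-5) = 5 + 5 = 10)
Y(K) = 10
l(3)*Y(-23) = (2*3/(9 + 3))*10 = (2*3/12)*10 = (2*3*(1/12))*10 = (½)*10 = 5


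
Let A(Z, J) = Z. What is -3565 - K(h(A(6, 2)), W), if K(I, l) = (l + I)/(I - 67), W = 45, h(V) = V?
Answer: -217414/61 ≈ -3564.2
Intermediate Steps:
K(I, l) = (I + l)/(-67 + I)
-3565 - K(h(A(6, 2)), W) = -3565 - (6 + 45)/(-67 + 6) = -3565 - 51/(-61) = -3565 - (-1)*51/61 = -3565 - 1*(-51/61) = -3565 + 51/61 = -217414/61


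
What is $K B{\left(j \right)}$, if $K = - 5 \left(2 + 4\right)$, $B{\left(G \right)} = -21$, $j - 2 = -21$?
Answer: $630$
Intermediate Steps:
$j = -19$ ($j = 2 - 21 = -19$)
$K = -30$ ($K = \left(-5\right) 6 = -30$)
$K B{\left(j \right)} = \left(-30\right) \left(-21\right) = 630$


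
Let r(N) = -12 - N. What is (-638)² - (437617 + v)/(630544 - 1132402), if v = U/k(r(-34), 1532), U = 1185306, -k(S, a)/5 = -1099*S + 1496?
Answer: 5791812561320899/14228928945 ≈ 4.0705e+5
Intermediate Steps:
k(S, a) = -7480 + 5495*S (k(S, a) = -5*(-1099*S + 1496) = -5*(1496 - 1099*S) = -7480 + 5495*S)
v = 592653/56705 (v = 1185306/(-7480 + 5495*(-12 - 1*(-34))) = 1185306/(-7480 + 5495*(-12 + 34)) = 1185306/(-7480 + 5495*22) = 1185306/(-7480 + 120890) = 1185306/113410 = 1185306*(1/113410) = 592653/56705 ≈ 10.452)
(-638)² - (437617 + v)/(630544 - 1132402) = (-638)² - (437617 + 592653/56705)/(630544 - 1132402) = 407044 - 24815664638/(56705*(-501858)) = 407044 - 24815664638*(-1)/(56705*501858) = 407044 - 1*(-12407832319/14228928945) = 407044 + 12407832319/14228928945 = 5791812561320899/14228928945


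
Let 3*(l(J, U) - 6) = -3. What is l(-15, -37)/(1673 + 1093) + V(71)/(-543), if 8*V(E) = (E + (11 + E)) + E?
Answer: -24911/500646 ≈ -0.049758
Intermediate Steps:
l(J, U) = 5 (l(J, U) = 6 + (⅓)*(-3) = 6 - 1 = 5)
V(E) = 11/8 + 3*E/8 (V(E) = ((E + (11 + E)) + E)/8 = ((11 + 2*E) + E)/8 = (11 + 3*E)/8 = 11/8 + 3*E/8)
l(-15, -37)/(1673 + 1093) + V(71)/(-543) = 5/(1673 + 1093) + (11/8 + (3/8)*71)/(-543) = 5/2766 + (11/8 + 213/8)*(-1/543) = 5*(1/2766) + 28*(-1/543) = 5/2766 - 28/543 = -24911/500646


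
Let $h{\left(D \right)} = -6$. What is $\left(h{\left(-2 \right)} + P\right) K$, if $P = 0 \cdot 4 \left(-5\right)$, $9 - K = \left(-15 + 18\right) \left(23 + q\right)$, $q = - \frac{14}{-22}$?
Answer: $\frac{4086}{11} \approx 371.45$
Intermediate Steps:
$q = \frac{7}{11}$ ($q = \left(-14\right) \left(- \frac{1}{22}\right) = \frac{7}{11} \approx 0.63636$)
$K = - \frac{681}{11}$ ($K = 9 - \left(-15 + 18\right) \left(23 + \frac{7}{11}\right) = 9 - 3 \cdot \frac{260}{11} = 9 - \frac{780}{11} = - \frac{681}{11} \approx -61.909$)
$P = 0$ ($P = 0 \left(-5\right) = 0$)
$\left(h{\left(-2 \right)} + P\right) K = \left(-6 + 0\right) \left(- \frac{681}{11}\right) = \left(-6\right) \left(- \frac{681}{11}\right) = \frac{4086}{11}$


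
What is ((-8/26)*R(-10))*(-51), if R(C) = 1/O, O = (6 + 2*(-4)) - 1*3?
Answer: -204/65 ≈ -3.1385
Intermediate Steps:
O = -5 (O = (6 - 8) - 3 = -2 - 3 = -5)
R(C) = -⅕ (R(C) = 1/(-5) = -⅕)
((-8/26)*R(-10))*(-51) = (-8/26*(-⅕))*(-51) = (-8*1/26*(-⅕))*(-51) = -4/13*(-⅕)*(-51) = (4/65)*(-51) = -204/65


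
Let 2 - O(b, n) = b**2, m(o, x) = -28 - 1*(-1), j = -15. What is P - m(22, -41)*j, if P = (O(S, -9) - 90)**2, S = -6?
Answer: 14971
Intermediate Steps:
m(o, x) = -27 (m(o, x) = -28 + 1 = -27)
O(b, n) = 2 - b**2
P = 15376 (P = ((2 - 1*(-6)**2) - 90)**2 = ((2 - 1*36) - 90)**2 = ((2 - 36) - 90)**2 = (-34 - 90)**2 = (-124)**2 = 15376)
P - m(22, -41)*j = 15376 - (-27)*(-15) = 15376 - 1*405 = 15376 - 405 = 14971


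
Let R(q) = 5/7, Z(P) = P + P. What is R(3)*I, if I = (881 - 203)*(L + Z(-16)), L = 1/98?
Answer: -5313825/343 ≈ -15492.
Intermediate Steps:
Z(P) = 2*P
R(q) = 5/7 (R(q) = 5*(⅐) = 5/7)
L = 1/98 ≈ 0.010204
I = -1062765/49 (I = (881 - 203)*(1/98 + 2*(-16)) = 678*(1/98 - 32) = 678*(-3135/98) = -1062765/49 ≈ -21689.)
R(3)*I = (5/7)*(-1062765/49) = -5313825/343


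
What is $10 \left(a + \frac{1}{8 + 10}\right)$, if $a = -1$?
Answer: $- \frac{85}{9} \approx -9.4444$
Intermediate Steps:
$10 \left(a + \frac{1}{8 + 10}\right) = 10 \left(-1 + \frac{1}{8 + 10}\right) = 10 \left(-1 + \frac{1}{18}\right) = 10 \left(- \frac{17}{18}\right) = - \frac{85}{9}$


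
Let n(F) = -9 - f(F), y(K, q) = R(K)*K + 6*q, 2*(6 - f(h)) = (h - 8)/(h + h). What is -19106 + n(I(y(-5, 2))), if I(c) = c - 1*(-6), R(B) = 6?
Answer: -229447/12 ≈ -19121.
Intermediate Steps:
f(h) = 6 - (-8 + h)/(4*h) (f(h) = 6 - (h - 8)/(2*(h + h)) = 6 - (-8 + h)/(2*(2*h)) = 6 - (-8 + h)*1/(2*h)/2 = 6 - (-8 + h)/(4*h))
y(K, q) = 6*K + 6*q
I(c) = 6 + c (I(c) = c + 6 = 6 + c)
n(F) = -59/4 - 2/F (n(F) = -9 - (23/4 + 2/F) = -9 + (-23/4 - 2/F) = -59/4 - 2/F)
-19106 + n(I(y(-5, 2))) = -19106 + (-59/4 - 2/(6 + (6*(-5) + 6*2))) = -19106 + (-59/4 - 2/(6 + (-30 + 12))) = -19106 + (-59/4 - 2/(6 - 18)) = -19106 + (-59/4 - 2/(-12)) = -19106 + (-59/4 - 2*(-1/12)) = -19106 + (-59/4 + ⅙) = -19106 - 175/12 = -229447/12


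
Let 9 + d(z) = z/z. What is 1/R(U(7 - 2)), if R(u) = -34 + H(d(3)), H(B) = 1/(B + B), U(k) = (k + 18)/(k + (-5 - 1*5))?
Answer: -16/545 ≈ -0.029358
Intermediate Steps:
d(z) = -8 (d(z) = -9 + z/z = -9 + 1 = -8)
U(k) = (18 + k)/(-10 + k) (U(k) = (18 + k)/(k + (-5 - 5)) = (18 + k)/(k - 10) = (18 + k)/(-10 + k))
H(B) = 1/(2*B)
R(u) = -545/16 (R(u) = -34 + (½)/(-8) = -34 + (½)*(-⅛) = -34 - 1/16 = -545/16)
1/R(U(7 - 2)) = 1/(-545/16) = -16/545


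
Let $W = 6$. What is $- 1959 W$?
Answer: $-11754$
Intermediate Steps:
$- 1959 W = \left(-1959\right) 6 = -11754$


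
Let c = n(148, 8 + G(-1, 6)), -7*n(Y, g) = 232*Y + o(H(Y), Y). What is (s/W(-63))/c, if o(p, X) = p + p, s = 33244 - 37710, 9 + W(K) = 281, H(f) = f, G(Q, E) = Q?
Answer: 15631/4709952 ≈ 0.0033187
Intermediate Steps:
W(K) = 272 (W(K) = -9 + 281 = 272)
s = -4466
o(p, X) = 2*p
n(Y, g) = -234*Y/7 (n(Y, g) = -(232*Y + 2*Y)/7 = -234*Y/7)
c = -34632/7 (c = -234/7*148 = -34632/7 ≈ -4947.4)
(s/W(-63))/c = (-4466/272)/(-34632/7) = -4466*1/272*(-7/34632) = -2233/136*(-7/34632) = 15631/4709952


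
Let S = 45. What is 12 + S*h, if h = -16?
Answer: -708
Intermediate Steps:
12 + S*h = 12 + 45*(-16) = 12 - 720 = -708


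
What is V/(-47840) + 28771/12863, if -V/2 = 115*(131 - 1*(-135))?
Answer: 4702963/1337752 ≈ 3.5156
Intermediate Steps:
V = -61180 (V = -230*(131 - 1*(-135)) = -230*(131 + 135) = -230*266 = -2*30590 = -61180)
V/(-47840) + 28771/12863 = -61180/(-47840) + 28771/12863 = -61180*(-1/47840) + 28771*(1/12863) = 133/104 + 28771/12863 = 4702963/1337752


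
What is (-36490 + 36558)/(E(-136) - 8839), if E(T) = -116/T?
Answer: -2312/300497 ≈ -0.0076939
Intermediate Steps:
(-36490 + 36558)/(E(-136) - 8839) = (-36490 + 36558)/(-116/(-136) - 8839) = 68/(-116*(-1/136) - 8839) = 68/(29/34 - 8839) = 68/(-300497/34) = 68*(-34/300497) = -2312/300497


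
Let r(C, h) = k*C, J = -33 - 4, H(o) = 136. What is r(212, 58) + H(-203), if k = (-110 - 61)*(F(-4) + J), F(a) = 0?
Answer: 1341460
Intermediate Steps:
J = -37
k = 6327 (k = (-110 - 61)*(0 - 37) = -171*(-37) = 6327)
r(C, h) = 6327*C
r(212, 58) + H(-203) = 6327*212 + 136 = 1341324 + 136 = 1341460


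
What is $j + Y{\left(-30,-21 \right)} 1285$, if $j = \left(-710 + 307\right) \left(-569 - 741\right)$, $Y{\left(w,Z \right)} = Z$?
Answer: $500945$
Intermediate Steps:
$j = 527930$ ($j = \left(-403\right) \left(-1310\right) = 527930$)
$j + Y{\left(-30,-21 \right)} 1285 = 527930 - 26985 = 500945$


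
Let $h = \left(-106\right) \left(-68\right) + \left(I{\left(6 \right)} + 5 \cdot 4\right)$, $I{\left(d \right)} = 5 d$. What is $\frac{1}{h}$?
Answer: $\frac{1}{7258} \approx 0.00013778$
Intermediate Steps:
$h = 7258$ ($h = \left(-106\right) \left(-68\right) + \left(5 \cdot 6 + 5 \cdot 4\right) = 7208 + \left(30 + 20\right) = 7208 + 50 = 7258$)
$\frac{1}{h} = \frac{1}{7258}$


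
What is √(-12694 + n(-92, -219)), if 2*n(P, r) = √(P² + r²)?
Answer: √(-50776 + 10*√2257)/2 ≈ 112.14*I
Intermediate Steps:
n(P, r) = √(P² + r²)/2
√(-12694 + n(-92, -219)) = √(-12694 + √((-92)² + (-219)²)/2) = √(-12694 + √(8464 + 47961)/2) = √(-12694 + √56425/2) = √(-12694 + (5*√2257)/2) = √(-12694 + 5*√2257/2)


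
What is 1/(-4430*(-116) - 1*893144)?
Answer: -1/379264 ≈ -2.6367e-6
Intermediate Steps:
1/(-4430*(-116) - 1*893144) = 1/(513880 - 893144) = 1/(-379264) = -1/379264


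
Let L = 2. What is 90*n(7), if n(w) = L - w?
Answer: -450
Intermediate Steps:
n(w) = 2 - w
90*n(7) = 90*(2 - 1*7) = 90*(2 - 7) = 90*(-5) = -450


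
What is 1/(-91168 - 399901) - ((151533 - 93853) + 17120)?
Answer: -36731961201/491069 ≈ -74800.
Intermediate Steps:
1/(-91168 - 399901) - ((151533 - 93853) + 17120) = 1/(-491069) - (57680 + 17120) = -1/491069 - 1*74800 = -1/491069 - 74800 = -36731961201/491069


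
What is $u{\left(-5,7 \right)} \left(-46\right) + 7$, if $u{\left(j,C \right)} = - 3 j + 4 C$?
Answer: $-1971$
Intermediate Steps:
$u{\left(-5,7 \right)} \left(-46\right) + 7 = \left(\left(-3\right) \left(-5\right) + 4 \cdot 7\right) \left(-46\right) + 7 = \left(15 + 28\right) \left(-46\right) + 7 = 43 \left(-46\right) + 7 = -1978 + 7 = -1971$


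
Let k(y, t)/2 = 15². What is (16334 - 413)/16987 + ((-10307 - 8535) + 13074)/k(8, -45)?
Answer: -45408283/3822075 ≈ -11.881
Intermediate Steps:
k(y, t) = 450 (k(y, t) = 2*15² = 2*225 = 450)
(16334 - 413)/16987 + ((-10307 - 8535) + 13074)/k(8, -45) = (16334 - 413)/16987 + ((-10307 - 8535) + 13074)/450 = 15921*(1/16987) + (-18842 + 13074)*(1/450) = 15921/16987 - 5768*1/450 = 15921/16987 - 2884/225 = -45408283/3822075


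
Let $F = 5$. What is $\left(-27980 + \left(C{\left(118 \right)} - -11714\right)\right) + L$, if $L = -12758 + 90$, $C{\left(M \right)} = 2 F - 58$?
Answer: $-28982$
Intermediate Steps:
$C{\left(M \right)} = -48$ ($C{\left(M \right)} = 2 \cdot 5 - 58 = 10 - 58 = -48$)
$L = -12668$
$\left(-27980 + \left(C{\left(118 \right)} - -11714\right)\right) + L = \left(-27980 - -11666\right) - 12668 = \left(-27980 + \left(-48 + 11714\right)\right) - 12668 = \left(-27980 + 11666\right) - 12668 = -16314 - 12668 = -28982$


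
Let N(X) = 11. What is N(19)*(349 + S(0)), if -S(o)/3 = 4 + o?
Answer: 3707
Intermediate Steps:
S(o) = -12 - 3*o (S(o) = -3*(4 + o) = -12 - 3*o)
N(19)*(349 + S(0)) = 11*(349 + (-12 - 3*0)) = 11*(349 + (-12 + 0)) = 11*(349 - 12) = 11*337 = 3707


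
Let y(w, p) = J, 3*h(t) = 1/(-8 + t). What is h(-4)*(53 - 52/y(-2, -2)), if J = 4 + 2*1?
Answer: -133/108 ≈ -1.2315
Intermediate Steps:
h(t) = 1/(3*(-8 + t))
J = 6 (J = 4 + 2 = 6)
y(w, p) = 6
h(-4)*(53 - 52/y(-2, -2)) = (1/(3*(-8 - 4)))*(53 - 52/6) = ((1/3)/(-12))*(53 - 52*1/6) = ((1/3)*(-1/12))*(53 - 26/3) = -1/36*133/3 = -133/108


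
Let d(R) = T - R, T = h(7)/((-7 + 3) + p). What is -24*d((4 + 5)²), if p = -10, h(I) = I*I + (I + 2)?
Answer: 14304/7 ≈ 2043.4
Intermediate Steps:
h(I) = 2 + I + I² (h(I) = I² + (2 + I) = 2 + I + I²)
T = -29/7 (T = (2 + 7 + 7²)/((-7 + 3) - 10) = (2 + 7 + 49)/(-4 - 10) = 58/(-14) = 58*(-1/14) = -29/7 ≈ -4.1429)
d(R) = -29/7 - R
-24*d((4 + 5)²) = -24*(-29/7 - (4 + 5)²) = -24*(-29/7 - 1*9²) = -24*(-29/7 - 1*81) = -24*(-29/7 - 81) = -24*(-596/7) = 14304/7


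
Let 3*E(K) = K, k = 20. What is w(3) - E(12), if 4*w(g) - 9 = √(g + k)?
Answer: -7/4 + √23/4 ≈ -0.55104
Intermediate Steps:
E(K) = K/3
w(g) = 9/4 + √(20 + g)/4 (w(g) = 9/4 + √(g + 20)/4 = 9/4 + √(20 + g)/4)
w(3) - E(12) = (9/4 + √(20 + 3)/4) - 12/3 = (9/4 + √23/4) - 1*4 = (9/4 + √23/4) - 4 = -7/4 + √23/4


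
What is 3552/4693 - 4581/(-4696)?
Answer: 38178825/22038328 ≈ 1.7324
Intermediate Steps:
3552/4693 - 4581/(-4696) = 3552*(1/4693) - 4581*(-1/4696) = 3552/4693 + 4581/4696 = 38178825/22038328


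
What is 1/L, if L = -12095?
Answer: -1/12095 ≈ -8.2679e-5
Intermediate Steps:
1/L = 1/(-12095) = -1/12095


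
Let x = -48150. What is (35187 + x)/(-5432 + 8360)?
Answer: -4321/976 ≈ -4.4273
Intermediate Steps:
(35187 + x)/(-5432 + 8360) = (35187 - 48150)/(-5432 + 8360) = -12963/2928 = -12963*1/2928 = -4321/976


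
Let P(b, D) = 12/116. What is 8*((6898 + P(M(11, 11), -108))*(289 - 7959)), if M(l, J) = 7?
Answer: -12274761200/29 ≈ -4.2327e+8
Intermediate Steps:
P(b, D) = 3/29 (P(b, D) = 12*(1/116) = 3/29)
8*((6898 + P(M(11, 11), -108))*(289 - 7959)) = 8*((6898 + 3/29)*(289 - 7959)) = 8*((200045/29)*(-7670)) = 8*(-1534345150/29) = -12274761200/29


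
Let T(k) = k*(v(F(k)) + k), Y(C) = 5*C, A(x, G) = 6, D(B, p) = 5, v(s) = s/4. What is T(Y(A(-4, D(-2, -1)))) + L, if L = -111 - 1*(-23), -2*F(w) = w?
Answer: 1399/2 ≈ 699.50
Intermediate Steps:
F(w) = -w/2
v(s) = s/4 (v(s) = s*(¼) = s/4)
L = -88 (L = -111 + 23 = -88)
T(k) = 7*k²/8 (T(k) = k*((-k/2)/4 + k) = k*(-k/8 + k) = k*(7*k/8) = 7*k²/8)
T(Y(A(-4, D(-2, -1)))) + L = 7*(5*6)²/8 - 88 = (7/8)*30² - 88 = (7/8)*900 - 88 = 1575/2 - 88 = 1399/2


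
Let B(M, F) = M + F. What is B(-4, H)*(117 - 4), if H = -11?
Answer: -1695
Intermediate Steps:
B(M, F) = F + M
B(-4, H)*(117 - 4) = (-11 - 4)*(117 - 4) = -15*113 = -1695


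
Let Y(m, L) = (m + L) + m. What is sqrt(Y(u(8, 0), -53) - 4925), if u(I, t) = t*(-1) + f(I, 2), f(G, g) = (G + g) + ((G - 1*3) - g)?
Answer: 2*I*sqrt(1238) ≈ 70.37*I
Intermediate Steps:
f(G, g) = -3 + 2*G (f(G, g) = (G + g) + ((G - 3) - g) = (G + g) + ((-3 + G) - g) = (G + g) + (-3 + G - g) = -3 + 2*G)
u(I, t) = -3 - t + 2*I (u(I, t) = t*(-1) + (-3 + 2*I) = -t + (-3 + 2*I) = -3 - t + 2*I)
Y(m, L) = L + 2*m (Y(m, L) = (L + m) + m = L + 2*m)
sqrt(Y(u(8, 0), -53) - 4925) = sqrt((-53 + 2*(-3 - 1*0 + 2*8)) - 4925) = sqrt((-53 + 2*(-3 + 0 + 16)) - 4925) = sqrt((-53 + 2*13) - 4925) = sqrt((-53 + 26) - 4925) = sqrt(-27 - 4925) = sqrt(-4952) = 2*I*sqrt(1238)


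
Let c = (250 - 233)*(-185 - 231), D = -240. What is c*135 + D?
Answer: -954960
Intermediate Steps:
c = -7072 (c = 17*(-416) = -7072)
c*135 + D = -7072*135 - 240 = -954720 - 240 = -954960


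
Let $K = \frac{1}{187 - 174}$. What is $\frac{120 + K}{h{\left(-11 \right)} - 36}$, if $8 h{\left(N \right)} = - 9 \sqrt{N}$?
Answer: $- \frac{399616}{121095} + \frac{12488 i \sqrt{11}}{121095} \approx -3.3 + 0.34203 i$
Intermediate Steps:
$h{\left(N \right)} = - \frac{9 \sqrt{N}}{8}$ ($h{\left(N \right)} = \frac{\left(-9\right) \sqrt{N}}{8} = - \frac{9 \sqrt{N}}{8}$)
$K = \frac{1}{13}$ ($K = \frac{1}{187 - 174} = \frac{1}{13} \approx 0.076923$)
$\frac{120 + K}{h{\left(-11 \right)} - 36} = \frac{120 + \frac{1}{13}}{- \frac{9 \sqrt{-11}}{8} - 36} = \frac{1561}{13 \left(- \frac{9 i \sqrt{11}}{8} - 36\right)} = \frac{1561}{13 \left(-36 - \frac{9 i \sqrt{11}}{8}\right)}$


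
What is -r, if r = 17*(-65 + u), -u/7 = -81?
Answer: -8534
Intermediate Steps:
u = 567 (u = -7*(-81) = 567)
r = 8534 (r = 17*(-65 + 567) = 17*502 = 8534)
-r = -1*8534 = -8534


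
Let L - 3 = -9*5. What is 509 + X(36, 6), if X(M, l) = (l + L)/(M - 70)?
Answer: 8671/17 ≈ 510.06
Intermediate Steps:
L = -42 (L = 3 - 9*5 = 3 - 45 = -42)
X(M, l) = (-42 + l)/(-70 + M) (X(M, l) = (l - 42)/(M - 70) = (-42 + l)/(-70 + M))
509 + X(36, 6) = 509 + (-42 + 6)/(-70 + 36) = 509 - 36/(-34) = 509 - 1/34*(-36) = 509 + 18/17 = 8671/17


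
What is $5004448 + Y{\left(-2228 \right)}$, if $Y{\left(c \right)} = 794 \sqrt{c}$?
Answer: $5004448 + 1588 i \sqrt{557} \approx 5.0044 \cdot 10^{6} + 37478.0 i$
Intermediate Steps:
$5004448 + Y{\left(-2228 \right)} = 5004448 + 794 \sqrt{-2228} = 5004448 + 794 \cdot 2 i \sqrt{557} = 5004448 + 1588 i \sqrt{557}$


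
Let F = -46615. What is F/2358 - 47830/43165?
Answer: -424983923/20356614 ≈ -20.877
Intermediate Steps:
F/2358 - 47830/43165 = -46615/2358 - 47830/43165 = -46615*1/2358 - 47830*1/43165 = -46615/2358 - 9566/8633 = -424983923/20356614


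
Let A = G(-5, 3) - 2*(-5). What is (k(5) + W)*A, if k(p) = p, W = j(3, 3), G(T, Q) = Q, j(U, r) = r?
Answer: 104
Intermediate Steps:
W = 3
A = 13 (A = 3 - 2*(-5) = 3 + 10 = 13)
(k(5) + W)*A = (5 + 3)*13 = 8*13 = 104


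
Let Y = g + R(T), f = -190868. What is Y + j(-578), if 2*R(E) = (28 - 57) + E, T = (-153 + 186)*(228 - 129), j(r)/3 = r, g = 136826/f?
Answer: -11043323/95434 ≈ -115.72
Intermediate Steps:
g = -68413/95434 (g = 136826/(-190868) = 136826*(-1/190868) = -68413/95434 ≈ -0.71686)
j(r) = 3*r
T = 3267 (T = 33*99 = 3267)
R(E) = -29/2 + E/2 (R(E) = ((28 - 57) + E)/2 = (-29 + E)/2 = -29/2 + E/2)
Y = 154439233/95434 (Y = -68413/95434 + (-29/2 + (1/2)*3267) = -68413/95434 + (-29/2 + 3267/2) = -68413/95434 + 1619 = 154439233/95434 ≈ 1618.3)
Y + j(-578) = 154439233/95434 + 3*(-578) = 154439233/95434 - 1734 = -11043323/95434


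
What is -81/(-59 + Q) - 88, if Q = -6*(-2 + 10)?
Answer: -9335/107 ≈ -87.243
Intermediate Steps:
Q = -48 (Q = -6*8 = -48)
-81/(-59 + Q) - 88 = -81/(-59 - 48) - 88 = -81/(-107) - 88 = -81*(-1/107) - 88 = 81/107 - 88 = -9335/107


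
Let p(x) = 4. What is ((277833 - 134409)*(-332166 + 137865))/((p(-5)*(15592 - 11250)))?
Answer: -3483428328/2171 ≈ -1.6045e+6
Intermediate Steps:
((277833 - 134409)*(-332166 + 137865))/((p(-5)*(15592 - 11250))) = ((277833 - 134409)*(-332166 + 137865))/((4*(15592 - 11250))) = (143424*(-194301))/((4*4342)) = -27867426624/17368 = -27867426624*1/17368 = -3483428328/2171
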